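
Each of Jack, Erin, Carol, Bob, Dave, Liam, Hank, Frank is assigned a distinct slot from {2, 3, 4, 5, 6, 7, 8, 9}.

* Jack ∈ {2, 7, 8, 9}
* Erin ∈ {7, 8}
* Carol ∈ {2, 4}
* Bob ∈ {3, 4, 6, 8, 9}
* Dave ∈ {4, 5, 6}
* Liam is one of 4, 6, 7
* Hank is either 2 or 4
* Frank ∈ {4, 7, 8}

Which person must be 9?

Jack

Among the 8 variables, 3 fits only Bob (and all 8 values in {2, 3, 4, 5, 6, 7, 8, 9} must be used), so Bob = 3.
Among the 7 still-open variables, 5 fits only Dave (and all 7 values in {2, 4, 5, 6, 7, 8, 9} must be used), so Dave = 5.
The 6 still-open variables draw from only 6 values {2, 4, 6, 7, 8, 9}, so each is used; only Liam can be 6, hence Liam = 6.
Among the 5 still-open variables, 9 fits only Jack (and all 5 values in {2, 4, 7, 8, 9} must be used), so Jack = 9.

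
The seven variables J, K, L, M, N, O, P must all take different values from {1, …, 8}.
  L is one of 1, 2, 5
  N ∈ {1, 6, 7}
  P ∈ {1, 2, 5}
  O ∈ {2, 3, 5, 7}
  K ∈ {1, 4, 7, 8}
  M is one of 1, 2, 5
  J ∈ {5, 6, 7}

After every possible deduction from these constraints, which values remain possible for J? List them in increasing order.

6, 7

The 3 variables L, M, P are confined to {1, 2, 5}, which locks those values in; drop them from J, K, N, O.
J and N between them cover only {6, 7} — a naked pair. Remove those values from K, O.
That leaves O = 3.
No further eliminations apply; J can still be any of 6, 7.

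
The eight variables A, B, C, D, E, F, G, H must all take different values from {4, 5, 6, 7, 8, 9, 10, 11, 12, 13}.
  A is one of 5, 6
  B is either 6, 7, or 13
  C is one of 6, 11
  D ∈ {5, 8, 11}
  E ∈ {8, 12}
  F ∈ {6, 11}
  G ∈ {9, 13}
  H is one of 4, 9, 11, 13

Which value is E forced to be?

The 2 variables C and F are confined to {6, 11}, which locks those values in; drop them from A, B, D, H.
A must be 5 (only option left). Remove 5 from D.
D has just one choice, so D = 8. Remove 8 from E.
So E = 12.

12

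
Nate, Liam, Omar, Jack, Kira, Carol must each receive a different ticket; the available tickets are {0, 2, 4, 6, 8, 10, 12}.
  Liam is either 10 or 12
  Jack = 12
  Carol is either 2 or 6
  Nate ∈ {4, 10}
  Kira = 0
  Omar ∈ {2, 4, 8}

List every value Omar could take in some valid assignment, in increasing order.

Jack has just one choice, so Jack = 12. Strike 12 from Liam.
Kira must be 0 (only option left).
Liam's domain is down to {10}, so Liam = 10. Eliminate 10 elsewhere: Nate.
That leaves Nate = 4. Remove 4 from Omar.
No further eliminations apply; Omar can still be any of 2, 8.

2, 8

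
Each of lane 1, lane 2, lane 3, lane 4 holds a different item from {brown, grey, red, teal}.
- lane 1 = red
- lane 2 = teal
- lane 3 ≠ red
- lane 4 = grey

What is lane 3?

brown

lane 1 must be red (only option left).
That leaves lane 2 = teal. Eliminate teal elsewhere: lane 3.
lane 4 must be grey (only option left). Remove grey from lane 3.
So lane 3 = brown.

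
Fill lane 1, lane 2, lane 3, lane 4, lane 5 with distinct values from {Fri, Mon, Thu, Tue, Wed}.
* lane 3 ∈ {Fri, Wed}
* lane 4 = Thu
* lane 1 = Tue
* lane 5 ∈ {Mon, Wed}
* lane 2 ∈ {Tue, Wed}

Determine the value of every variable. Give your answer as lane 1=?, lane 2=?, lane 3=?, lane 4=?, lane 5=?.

lane 1=Tue, lane 2=Wed, lane 3=Fri, lane 4=Thu, lane 5=Mon

lane 1 has just one choice, so lane 1 = Tue. Remove Tue from lane 2.
That leaves lane 2 = Wed. Eliminate Wed elsewhere: lane 3, lane 5.
lane 3 has just one choice, so lane 3 = Fri.
lane 4 must be Thu (only option left).
lane 5's domain is down to {Mon}, so lane 5 = Mon.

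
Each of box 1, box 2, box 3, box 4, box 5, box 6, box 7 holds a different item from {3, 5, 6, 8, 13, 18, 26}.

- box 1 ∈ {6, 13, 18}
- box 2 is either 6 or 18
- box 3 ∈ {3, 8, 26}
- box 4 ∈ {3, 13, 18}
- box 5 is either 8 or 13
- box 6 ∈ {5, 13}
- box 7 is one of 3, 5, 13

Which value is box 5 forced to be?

8

The 7 variables draw from only 7 values {3, 5, 6, 8, 13, 18, 26}, so each is used; only box 3 can be 26, hence box 3 = 26.
The 6 still-open variables draw from only 6 values {3, 5, 6, 8, 13, 18}, so each is used; only box 5 can be 8, hence box 5 = 8.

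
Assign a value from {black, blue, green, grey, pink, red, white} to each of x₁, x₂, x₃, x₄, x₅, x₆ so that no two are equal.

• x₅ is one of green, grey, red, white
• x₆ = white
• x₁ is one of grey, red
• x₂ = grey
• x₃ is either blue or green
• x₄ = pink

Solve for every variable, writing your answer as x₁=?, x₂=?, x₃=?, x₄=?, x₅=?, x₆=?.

x₂ must be grey (only option left). Remove grey from x₁, x₅.
x₄'s domain is down to {pink}, so x₄ = pink.
x₆ has just one choice, so x₆ = white. Eliminate white elsewhere: x₅.
That leaves x₁ = red. Remove red from x₅.
x₅ has just one choice, so x₅ = green. Remove green from x₃.
x₃ must be blue (only option left).

x₁=red, x₂=grey, x₃=blue, x₄=pink, x₅=green, x₆=white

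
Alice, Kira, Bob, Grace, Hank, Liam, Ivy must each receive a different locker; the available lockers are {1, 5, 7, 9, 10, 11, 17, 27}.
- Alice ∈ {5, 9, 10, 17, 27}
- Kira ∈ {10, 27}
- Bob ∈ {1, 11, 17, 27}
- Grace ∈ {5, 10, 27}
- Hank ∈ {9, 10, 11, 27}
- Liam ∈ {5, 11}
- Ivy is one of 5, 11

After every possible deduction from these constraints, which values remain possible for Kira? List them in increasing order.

Among the 7 variables, 1 fits only Bob (and all 7 values in {1, 5, 9, 10, 11, 17, 27} must be used), so Bob = 1.
Among the 6 still-open variables, 17 fits only Alice (and all 6 values in {5, 9, 10, 11, 17, 27} must be used), so Alice = 17.
The 5 still-open variables draw from only 5 values {5, 9, 10, 11, 27}, so each is used; only Hank can be 9, hence Hank = 9.
The 2 variables Liam and Ivy are confined to {5, 11}, which locks those values in; drop them from Grace.
No further eliminations apply; Kira can still be any of 10, 27.

10, 27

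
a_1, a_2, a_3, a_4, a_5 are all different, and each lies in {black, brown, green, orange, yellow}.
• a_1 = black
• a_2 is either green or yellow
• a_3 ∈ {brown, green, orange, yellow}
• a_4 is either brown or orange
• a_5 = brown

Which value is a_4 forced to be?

orange

a_1's domain is down to {black}, so a_1 = black.
a_5's domain is down to {brown}, so a_5 = brown. So a_3, a_4 can't be brown.
So a_4 = orange.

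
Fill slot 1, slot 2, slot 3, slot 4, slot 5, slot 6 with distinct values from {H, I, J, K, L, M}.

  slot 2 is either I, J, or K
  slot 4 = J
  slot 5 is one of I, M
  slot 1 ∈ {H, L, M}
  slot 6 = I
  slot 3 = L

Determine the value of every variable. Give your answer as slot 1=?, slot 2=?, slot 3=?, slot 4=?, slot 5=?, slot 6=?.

slot 1=H, slot 2=K, slot 3=L, slot 4=J, slot 5=M, slot 6=I

slot 3 has just one choice, so slot 3 = L. Remove L from slot 1.
That leaves slot 4 = J. So slot 2 can't be J.
slot 6 must be I (only option left). Remove I from slot 2, slot 5.
slot 2 must be K (only option left).
slot 5's domain is down to {M}, so slot 5 = M. Strike M from slot 1.
slot 1 has just one choice, so slot 1 = H.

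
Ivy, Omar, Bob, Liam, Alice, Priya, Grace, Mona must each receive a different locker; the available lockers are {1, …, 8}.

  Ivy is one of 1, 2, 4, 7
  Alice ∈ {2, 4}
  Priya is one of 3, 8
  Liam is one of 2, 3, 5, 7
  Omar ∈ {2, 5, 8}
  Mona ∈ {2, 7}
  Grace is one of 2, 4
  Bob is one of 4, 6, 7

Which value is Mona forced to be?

The 8 variables draw from only 8 values {1, 2, 3, 4, 5, 6, 7, 8}, so each is used; only Ivy can be 1, hence Ivy = 1.
The 7 still-open variables draw from only 7 values {2, 3, 4, 5, 6, 7, 8}, so each is used; only Bob can be 6, hence Bob = 6.
The 2 variables Alice and Grace are confined to {2, 4}, which locks those values in; drop them from Omar, Liam, Mona.
So Mona = 7.

7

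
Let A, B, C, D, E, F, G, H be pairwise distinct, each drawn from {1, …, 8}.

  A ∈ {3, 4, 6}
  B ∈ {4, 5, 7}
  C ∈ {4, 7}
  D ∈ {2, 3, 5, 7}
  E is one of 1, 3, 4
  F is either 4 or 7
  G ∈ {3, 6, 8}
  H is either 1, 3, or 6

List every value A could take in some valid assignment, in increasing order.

3, 6

The 8 variables together cover exactly {1, 2, 3, 4, 5, 6, 7, 8} — 8 values for 8 variables — and 2 appears only in D's list, so D = 2.
Among the 7 still-open variables, 5 fits only B (and all 7 values in {1, 3, 4, 5, 6, 7, 8} must be used), so B = 5.
The 6 still-open variables draw from only 6 values {1, 3, 4, 6, 7, 8}, so each is used; only G can be 8, hence G = 8.
C and F share exactly the 2 values {4, 7}; by pigeonhole those values go to them, so strike 4, 7 from A, E.
No further eliminations apply; A can still be any of 3, 6.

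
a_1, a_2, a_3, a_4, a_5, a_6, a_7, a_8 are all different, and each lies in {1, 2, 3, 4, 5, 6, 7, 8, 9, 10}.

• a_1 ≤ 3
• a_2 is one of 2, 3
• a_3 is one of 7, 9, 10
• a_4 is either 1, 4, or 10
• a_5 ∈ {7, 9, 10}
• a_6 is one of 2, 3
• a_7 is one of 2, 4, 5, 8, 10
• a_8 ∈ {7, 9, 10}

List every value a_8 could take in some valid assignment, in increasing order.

a_2 and a_6 between them cover only {2, 3} — a naked pair. Remove those values from a_1, a_7.
a_1 has just one choice, so a_1 = 1. Strike 1 from a_4.
a_3, a_5, a_8 share exactly the 3 values {7, 9, 10}; by pigeonhole those values go to them, so strike 7, 9, 10 from a_4, a_7.
a_4 has just one choice, so a_4 = 4. Eliminate 4 elsewhere: a_7.
No further eliminations apply; a_8 can still be any of 7, 9, 10.

7, 9, 10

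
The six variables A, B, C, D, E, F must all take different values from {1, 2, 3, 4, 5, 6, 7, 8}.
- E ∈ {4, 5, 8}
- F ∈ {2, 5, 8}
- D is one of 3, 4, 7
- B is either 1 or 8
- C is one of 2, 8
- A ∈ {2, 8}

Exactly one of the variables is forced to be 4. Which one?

A and C between them cover only {2, 8} — a naked pair. Remove those values from B, E, F.
That leaves B = 1.
F's domain is down to {5}, so F = 5. Remove 5 from E.
So 4 goes to E.

E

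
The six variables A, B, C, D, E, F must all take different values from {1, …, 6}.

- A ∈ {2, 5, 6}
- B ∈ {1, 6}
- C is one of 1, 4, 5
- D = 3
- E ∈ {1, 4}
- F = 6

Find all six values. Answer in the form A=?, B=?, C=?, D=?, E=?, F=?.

A=2, B=1, C=5, D=3, E=4, F=6

D has just one choice, so D = 3.
F has just one choice, so F = 6. So A, B can't be 6.
B's domain is down to {1}, so B = 1. Eliminate 1 elsewhere: C, E.
E's domain is down to {4}, so E = 4. So C can't be 4.
C has just one choice, so C = 5. Strike 5 from A.
A must be 2 (only option left).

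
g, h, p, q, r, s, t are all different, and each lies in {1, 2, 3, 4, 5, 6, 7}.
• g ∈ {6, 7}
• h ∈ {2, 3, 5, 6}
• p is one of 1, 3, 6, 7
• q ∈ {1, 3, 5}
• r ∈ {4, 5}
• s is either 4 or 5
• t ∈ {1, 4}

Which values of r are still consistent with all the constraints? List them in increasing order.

The 7 variables draw from only 7 values {1, 2, 3, 4, 5, 6, 7}, so each is used; only h can be 2, hence h = 2.
The 2 variables r and s are confined to {4, 5}, which locks those values in; drop them from q, t.
t must be 1 (only option left). Eliminate 1 elsewhere: p, q.
q must be 3 (only option left). So p can't be 3.
No further eliminations apply; r can still be any of 4, 5.

4, 5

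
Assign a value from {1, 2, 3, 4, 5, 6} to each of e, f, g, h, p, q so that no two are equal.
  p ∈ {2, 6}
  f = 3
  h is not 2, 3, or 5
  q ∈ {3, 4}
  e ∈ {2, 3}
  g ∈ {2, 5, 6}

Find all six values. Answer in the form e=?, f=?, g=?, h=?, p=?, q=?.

f must be 3 (only option left). Strike 3 from e, q.
q must be 4 (only option left). So h can't be 4.
That leaves e = 2. Remove 2 from g, p.
p has just one choice, so p = 6. Strike 6 from g, h.
That leaves g = 5.
h must be 1 (only option left).

e=2, f=3, g=5, h=1, p=6, q=4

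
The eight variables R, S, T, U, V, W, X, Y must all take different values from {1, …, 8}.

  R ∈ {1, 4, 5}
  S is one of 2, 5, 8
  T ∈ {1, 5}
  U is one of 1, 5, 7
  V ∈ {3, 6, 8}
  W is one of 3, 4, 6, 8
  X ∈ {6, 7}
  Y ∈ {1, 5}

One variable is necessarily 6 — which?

Among the 8 variables, 2 fits only S (and all 8 values in {1, 2, 3, 4, 5, 6, 7, 8} must be used), so S = 2.
T and Y between them cover only {1, 5} — a naked pair. Remove those values from R, U.
R's domain is down to {4}, so R = 4. Remove 4 from W.
U has just one choice, so U = 7. Eliminate 7 elsewhere: X.
So 6 goes to X.

X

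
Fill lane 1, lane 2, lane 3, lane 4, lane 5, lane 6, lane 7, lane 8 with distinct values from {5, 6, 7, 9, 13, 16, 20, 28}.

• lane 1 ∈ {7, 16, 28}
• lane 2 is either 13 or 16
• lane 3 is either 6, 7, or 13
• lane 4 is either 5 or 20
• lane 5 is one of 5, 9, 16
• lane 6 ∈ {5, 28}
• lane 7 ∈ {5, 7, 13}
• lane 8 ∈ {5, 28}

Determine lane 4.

20

The 8 variables together cover exactly {5, 6, 7, 9, 13, 16, 20, 28} — 8 values for 8 variables — and 6 appears only in lane 3's list, so lane 3 = 6.
The 7 still-open variables together cover exactly {5, 7, 9, 13, 16, 20, 28} — 7 values for 7 variables — and 9 appears only in lane 5's list, so lane 5 = 9.
Among the 6 still-open variables, 20 fits only lane 4 (and all 6 values in {5, 7, 13, 16, 20, 28} must be used), so lane 4 = 20.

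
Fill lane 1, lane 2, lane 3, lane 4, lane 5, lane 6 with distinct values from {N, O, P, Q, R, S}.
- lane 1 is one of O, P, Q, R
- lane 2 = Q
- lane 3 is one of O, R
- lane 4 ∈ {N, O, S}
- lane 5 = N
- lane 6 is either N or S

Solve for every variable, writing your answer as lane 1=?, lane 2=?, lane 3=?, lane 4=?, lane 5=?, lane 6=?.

lane 2 has just one choice, so lane 2 = Q. So lane 1 can't be Q.
lane 5 must be N (only option left). Strike N from lane 4, lane 6.
lane 6 must be S (only option left). Remove S from lane 4.
lane 4 has just one choice, so lane 4 = O. So lane 1, lane 3 can't be O.
That leaves lane 3 = R. So lane 1 can't be R.
lane 1 must be P (only option left).

lane 1=P, lane 2=Q, lane 3=R, lane 4=O, lane 5=N, lane 6=S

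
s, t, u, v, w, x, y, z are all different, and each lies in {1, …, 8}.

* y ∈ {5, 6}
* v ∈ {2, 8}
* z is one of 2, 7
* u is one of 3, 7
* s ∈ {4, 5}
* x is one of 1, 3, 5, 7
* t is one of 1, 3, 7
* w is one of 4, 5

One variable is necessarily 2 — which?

z

The 8 variables draw from only 8 values {1, 2, 3, 4, 5, 6, 7, 8}, so each is used; only y can be 6, hence y = 6.
The 7 still-open variables together cover exactly {1, 2, 3, 4, 5, 7, 8} — 7 values for 7 variables — and 8 appears only in v's list, so v = 8.
The 6 still-open variables together cover exactly {1, 2, 3, 4, 5, 7} — 6 values for 6 variables — and 2 appears only in z's list, so z = 2.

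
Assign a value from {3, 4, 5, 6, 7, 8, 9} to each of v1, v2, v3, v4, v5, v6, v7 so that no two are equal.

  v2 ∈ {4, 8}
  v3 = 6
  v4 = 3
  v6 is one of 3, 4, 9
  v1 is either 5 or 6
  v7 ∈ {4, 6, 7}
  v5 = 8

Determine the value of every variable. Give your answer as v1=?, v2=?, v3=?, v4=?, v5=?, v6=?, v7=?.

v1=5, v2=4, v3=6, v4=3, v5=8, v6=9, v7=7

v3 must be 6 (only option left). Eliminate 6 elsewhere: v1, v7.
v4 must be 3 (only option left). Eliminate 3 elsewhere: v6.
v5 has just one choice, so v5 = 8. Strike 8 from v2.
v1 has just one choice, so v1 = 5.
That leaves v2 = 4. So v6, v7 can't be 4.
v6 has just one choice, so v6 = 9.
v7 must be 7 (only option left).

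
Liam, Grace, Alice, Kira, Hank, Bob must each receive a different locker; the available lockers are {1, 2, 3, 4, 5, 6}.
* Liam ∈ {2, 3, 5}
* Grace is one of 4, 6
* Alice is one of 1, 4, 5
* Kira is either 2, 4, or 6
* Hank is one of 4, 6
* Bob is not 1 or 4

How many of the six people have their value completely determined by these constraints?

2

The 6 variables together cover exactly {1, 2, 3, 4, 5, 6} — 6 values for 6 variables — and 1 appears only in Alice's list, so Alice = 1.
Grace and Hank share exactly the 2 values {4, 6}; by pigeonhole those values go to them, so strike 4, 6 from Kira, Bob.
Kira has just one choice, so Kira = 2. Strike 2 from Liam, Bob.
Determined: Alice=1, Kira=2. The other people each still have more than one consistent value. That makes 2.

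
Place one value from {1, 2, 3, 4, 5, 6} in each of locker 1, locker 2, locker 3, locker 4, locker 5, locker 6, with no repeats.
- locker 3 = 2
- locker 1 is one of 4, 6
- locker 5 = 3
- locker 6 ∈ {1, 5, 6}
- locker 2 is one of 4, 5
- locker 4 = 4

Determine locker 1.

locker 3 has just one choice, so locker 3 = 2.
locker 4 must be 4 (only option left). Strike 4 from locker 1, locker 2.
So locker 1 = 6.

6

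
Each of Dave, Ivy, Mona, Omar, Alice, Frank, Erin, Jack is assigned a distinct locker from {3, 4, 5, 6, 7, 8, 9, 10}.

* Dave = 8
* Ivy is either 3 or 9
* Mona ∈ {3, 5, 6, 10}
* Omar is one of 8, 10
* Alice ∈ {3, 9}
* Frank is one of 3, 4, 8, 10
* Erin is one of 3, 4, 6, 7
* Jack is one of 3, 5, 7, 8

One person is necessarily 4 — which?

Dave's domain is down to {8}, so Dave = 8. Remove 8 from Omar, Frank, Jack.
Omar's domain is down to {10}, so Omar = 10. So Mona, Frank can't be 10.
Ivy and Alice between them cover only {3, 9} — a naked pair. Remove those values from Mona, Frank, Erin, Jack.
So 4 goes to Frank.

Frank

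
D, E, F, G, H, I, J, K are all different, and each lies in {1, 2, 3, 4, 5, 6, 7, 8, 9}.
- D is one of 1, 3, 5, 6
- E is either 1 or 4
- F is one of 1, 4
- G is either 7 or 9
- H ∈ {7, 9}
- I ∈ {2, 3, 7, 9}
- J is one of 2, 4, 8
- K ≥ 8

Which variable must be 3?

E and F between them cover only {1, 4} — a naked pair. Remove those values from D, J.
G and H between them cover only {7, 9} — a naked pair. Remove those values from I, K.
That leaves K = 8. Strike 8 from J.
J has just one choice, so J = 2. So I can't be 2.
So 3 goes to I.

I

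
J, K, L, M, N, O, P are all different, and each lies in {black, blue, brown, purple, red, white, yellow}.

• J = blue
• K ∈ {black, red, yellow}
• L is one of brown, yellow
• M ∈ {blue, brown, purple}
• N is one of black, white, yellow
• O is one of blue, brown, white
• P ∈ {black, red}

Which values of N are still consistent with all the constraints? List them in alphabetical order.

J must be blue (only option left). Remove blue from M, O.
The 6 still-open variables together cover exactly {black, brown, purple, red, white, yellow} — 6 values for 6 variables — and purple appears only in M's list, so M = purple.
No further eliminations apply; N can still be any of black, white, yellow.

black, white, yellow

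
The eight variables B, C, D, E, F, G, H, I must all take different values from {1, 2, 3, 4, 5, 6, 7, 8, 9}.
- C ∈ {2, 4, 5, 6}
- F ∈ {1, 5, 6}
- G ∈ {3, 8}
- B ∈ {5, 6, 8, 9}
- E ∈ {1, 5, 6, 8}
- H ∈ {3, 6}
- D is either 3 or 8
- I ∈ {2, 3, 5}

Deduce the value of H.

6

The 8 variables together cover exactly {1, 2, 3, 4, 5, 6, 8, 9} — 8 values for 8 variables — and 4 appears only in C's list, so C = 4.
Among the 7 still-open variables, 2 fits only I (and all 7 values in {1, 2, 3, 5, 6, 8, 9} must be used), so I = 2.
The 6 still-open variables draw from only 6 values {1, 3, 5, 6, 8, 9}, so each is used; only B can be 9, hence B = 9.
D and G between them cover only {3, 8} — a naked pair. Remove those values from E, H.
So H = 6.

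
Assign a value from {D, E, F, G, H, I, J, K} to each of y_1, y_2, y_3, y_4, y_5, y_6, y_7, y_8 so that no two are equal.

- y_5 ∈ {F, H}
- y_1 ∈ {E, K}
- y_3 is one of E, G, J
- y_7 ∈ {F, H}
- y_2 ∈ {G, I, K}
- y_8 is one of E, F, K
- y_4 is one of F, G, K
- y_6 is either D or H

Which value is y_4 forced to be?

G

Among the 8 variables, D fits only y_6 (and all 8 values in {D, E, F, G, H, I, J, K} must be used), so y_6 = D.
Among the 7 still-open variables, I fits only y_2 (and all 7 values in {E, F, G, H, I, J, K} must be used), so y_2 = I.
Among the 6 still-open variables, J fits only y_3 (and all 6 values in {E, F, G, H, J, K} must be used), so y_3 = J.
The 5 still-open variables together cover exactly {E, F, G, H, K} — 5 values for 5 variables — and G appears only in y_4's list, so y_4 = G.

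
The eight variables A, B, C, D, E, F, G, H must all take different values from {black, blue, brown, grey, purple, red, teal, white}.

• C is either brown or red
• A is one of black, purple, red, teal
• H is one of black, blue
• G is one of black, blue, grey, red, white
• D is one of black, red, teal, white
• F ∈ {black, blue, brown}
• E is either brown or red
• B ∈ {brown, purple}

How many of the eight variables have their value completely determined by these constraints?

4

Among the 8 variables, grey fits only G (and all 8 values in {black, blue, brown, grey, purple, red, teal, white} must be used), so G = grey.
The 7 still-open variables draw from only 7 values {black, blue, brown, purple, red, teal, white}, so each is used; only D can be white, hence D = white.
Among the 6 still-open variables, teal fits only A (and all 6 values in {black, blue, brown, purple, red, teal} must be used), so A = teal.
The 5 still-open variables together cover exactly {black, blue, brown, purple, red} — 5 values for 5 variables — and purple appears only in B's list, so B = purple.
C and E between them cover only {brown, red} — a naked pair. Remove those values from F.
Determined: A=teal, B=purple, D=white, G=grey. The other variables each still have more than one consistent value. That makes 4.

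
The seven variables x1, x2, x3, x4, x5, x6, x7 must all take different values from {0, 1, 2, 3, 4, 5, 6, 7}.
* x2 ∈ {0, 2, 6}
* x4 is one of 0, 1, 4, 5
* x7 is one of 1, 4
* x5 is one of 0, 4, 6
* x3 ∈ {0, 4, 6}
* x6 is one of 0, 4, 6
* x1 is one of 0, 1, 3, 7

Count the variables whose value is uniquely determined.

x3, x5, x6 between them cover only {0, 4, 6} — a naked triple. Remove those values from x1, x2, x4, x7.
x2 has just one choice, so x2 = 2.
x7's domain is down to {1}, so x7 = 1. Strike 1 from x1, x4.
x4 has just one choice, so x4 = 5.
Determined: x2=2, x4=5, x7=1. The other variables each still have more than one consistent value. That makes 3.

3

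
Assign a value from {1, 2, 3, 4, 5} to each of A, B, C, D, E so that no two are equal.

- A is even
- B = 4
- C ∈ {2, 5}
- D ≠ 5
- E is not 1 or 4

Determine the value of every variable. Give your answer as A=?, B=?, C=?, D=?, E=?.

A=2, B=4, C=5, D=1, E=3

B must be 4 (only option left). Strike 4 from A, D.
That leaves A = 2. Remove 2 from C, D, E.
C's domain is down to {5}, so C = 5. Eliminate 5 elsewhere: E.
That leaves E = 3. Strike 3 from D.
That leaves D = 1.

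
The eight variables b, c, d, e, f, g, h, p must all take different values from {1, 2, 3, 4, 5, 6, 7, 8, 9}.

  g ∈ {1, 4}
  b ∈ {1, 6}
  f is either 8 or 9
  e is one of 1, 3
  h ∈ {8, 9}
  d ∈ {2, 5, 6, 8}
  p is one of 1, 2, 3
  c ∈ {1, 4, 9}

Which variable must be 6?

The 8 variables together cover exactly {1, 2, 3, 4, 5, 6, 8, 9} — 8 values for 8 variables — and 5 appears only in d's list, so d = 5.
The 7 still-open variables draw from only 7 values {1, 2, 3, 4, 6, 8, 9}, so each is used; only p can be 2, hence p = 2.
The 6 still-open variables together cover exactly {1, 3, 4, 6, 8, 9} — 6 values for 6 variables — and 3 appears only in e's list, so e = 3.
The 5 still-open variables together cover exactly {1, 4, 6, 8, 9} — 5 values for 5 variables — and 6 appears only in b's list, so b = 6.

b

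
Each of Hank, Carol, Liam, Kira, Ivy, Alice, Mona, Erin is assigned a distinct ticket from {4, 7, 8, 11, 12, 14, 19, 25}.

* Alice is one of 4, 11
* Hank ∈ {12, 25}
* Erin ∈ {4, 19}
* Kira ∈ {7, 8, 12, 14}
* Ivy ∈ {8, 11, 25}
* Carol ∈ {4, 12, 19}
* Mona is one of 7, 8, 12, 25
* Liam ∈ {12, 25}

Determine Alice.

The 8 variables draw from only 8 values {4, 7, 8, 11, 12, 14, 19, 25}, so each is used; only Kira can be 14, hence Kira = 14.
The 7 still-open variables together cover exactly {4, 7, 8, 11, 12, 19, 25} — 7 values for 7 variables — and 7 appears only in Mona's list, so Mona = 7.
Among the 6 still-open variables, 8 fits only Ivy (and all 6 values in {4, 8, 11, 12, 19, 25} must be used), so Ivy = 8.
The 5 still-open variables draw from only 5 values {4, 11, 12, 19, 25}, so each is used; only Alice can be 11, hence Alice = 11.

11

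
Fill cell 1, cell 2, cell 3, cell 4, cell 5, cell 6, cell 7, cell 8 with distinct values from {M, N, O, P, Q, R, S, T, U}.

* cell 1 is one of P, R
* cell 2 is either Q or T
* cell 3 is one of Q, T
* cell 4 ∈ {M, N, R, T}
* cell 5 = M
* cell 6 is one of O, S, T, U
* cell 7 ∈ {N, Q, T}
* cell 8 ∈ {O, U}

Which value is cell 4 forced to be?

cell 5 must be M (only option left). Eliminate M elsewhere: cell 4.
The 2 variables cell 2 and cell 3 are confined to {Q, T}, which locks those values in; drop them from cell 4, cell 6, cell 7.
cell 7's domain is down to {N}, so cell 7 = N. Remove N from cell 4.
So cell 4 = R.

R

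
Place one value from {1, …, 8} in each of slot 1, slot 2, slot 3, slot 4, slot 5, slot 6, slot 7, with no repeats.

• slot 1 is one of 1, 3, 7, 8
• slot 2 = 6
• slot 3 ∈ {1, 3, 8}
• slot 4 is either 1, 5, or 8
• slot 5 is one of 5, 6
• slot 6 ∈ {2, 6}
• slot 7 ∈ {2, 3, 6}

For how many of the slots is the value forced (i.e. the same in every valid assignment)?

slot 2 must be 6 (only option left). So slot 5, slot 6, slot 7 can't be 6.
slot 5 must be 5 (only option left). Remove 5 from slot 4.
That leaves slot 6 = 2. So slot 7 can't be 2.
slot 7 has just one choice, so slot 7 = 3. So slot 1, slot 3 can't be 3.
The 3 still-open variables together cover exactly {1, 7, 8} — 3 values for 3 variables — and 7 appears only in slot 1's list, so slot 1 = 7.
Determined: slot 1=7, slot 2=6, slot 5=5, slot 6=2, slot 7=3. The other slots each still have more than one consistent value. That makes 5.

5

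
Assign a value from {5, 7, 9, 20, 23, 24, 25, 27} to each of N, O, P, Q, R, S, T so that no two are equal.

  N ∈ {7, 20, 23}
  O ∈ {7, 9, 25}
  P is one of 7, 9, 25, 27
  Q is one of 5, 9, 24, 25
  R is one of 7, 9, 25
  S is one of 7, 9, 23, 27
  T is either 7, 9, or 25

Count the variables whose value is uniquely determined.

3

O, R, T share exactly the 3 values {7, 9, 25}; by pigeonhole those values go to them, so strike 7, 9, 25 from N, P, Q, S.
That leaves P = 27. Remove 27 from S.
S's domain is down to {23}, so S = 23. So N can't be 23.
N has just one choice, so N = 20.
Determined: N=20, P=27, S=23. The other variables each still have more than one consistent value. That makes 3.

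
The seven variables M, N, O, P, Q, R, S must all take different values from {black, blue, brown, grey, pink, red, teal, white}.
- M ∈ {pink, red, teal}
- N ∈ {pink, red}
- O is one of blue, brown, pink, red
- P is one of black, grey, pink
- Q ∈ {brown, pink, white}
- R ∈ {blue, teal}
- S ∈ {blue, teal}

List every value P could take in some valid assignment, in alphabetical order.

The 2 variables R and S are confined to {blue, teal}, which locks those values in; drop them from M, O.
The 2 variables M and N are confined to {pink, red}, which locks those values in; drop them from O, P, Q.
O's domain is down to {brown}, so O = brown. Eliminate brown elsewhere: Q.
Q must be white (only option left).
No further eliminations apply; P can still be any of black, grey.

black, grey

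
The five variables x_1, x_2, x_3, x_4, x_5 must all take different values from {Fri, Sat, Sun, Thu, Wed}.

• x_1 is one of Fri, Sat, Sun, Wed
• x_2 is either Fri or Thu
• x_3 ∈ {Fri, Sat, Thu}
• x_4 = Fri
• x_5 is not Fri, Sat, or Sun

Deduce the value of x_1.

Sun

x_4 has just one choice, so x_4 = Fri. Eliminate Fri elsewhere: x_1, x_2, x_3.
That leaves x_2 = Thu. So x_3, x_5 can't be Thu.
x_3 must be Sat (only option left). So x_1 can't be Sat.
x_5's domain is down to {Wed}, so x_5 = Wed. Strike Wed from x_1.
So x_1 = Sun.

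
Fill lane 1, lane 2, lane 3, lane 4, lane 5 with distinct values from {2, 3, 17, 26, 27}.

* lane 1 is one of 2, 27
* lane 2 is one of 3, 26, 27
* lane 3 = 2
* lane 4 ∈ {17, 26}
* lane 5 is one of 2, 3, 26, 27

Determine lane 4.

lane 3 must be 2 (only option left). Eliminate 2 elsewhere: lane 1, lane 5.
lane 1's domain is down to {27}, so lane 1 = 27. So lane 2, lane 5 can't be 27.
The 3 still-open variables draw from only 3 values {3, 17, 26}, so each is used; only lane 4 can be 17, hence lane 4 = 17.

17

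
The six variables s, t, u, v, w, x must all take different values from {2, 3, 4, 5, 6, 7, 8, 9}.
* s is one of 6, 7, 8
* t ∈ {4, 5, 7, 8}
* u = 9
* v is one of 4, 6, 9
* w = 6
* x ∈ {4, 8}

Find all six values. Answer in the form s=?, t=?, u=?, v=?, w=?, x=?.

s=7, t=5, u=9, v=4, w=6, x=8

u has just one choice, so u = 9. Strike 9 from v.
That leaves w = 6. Remove 6 from s, v.
v must be 4 (only option left). So t, x can't be 4.
x must be 8 (only option left). Remove 8 from s, t.
s has just one choice, so s = 7. Remove 7 from t.
t has just one choice, so t = 5.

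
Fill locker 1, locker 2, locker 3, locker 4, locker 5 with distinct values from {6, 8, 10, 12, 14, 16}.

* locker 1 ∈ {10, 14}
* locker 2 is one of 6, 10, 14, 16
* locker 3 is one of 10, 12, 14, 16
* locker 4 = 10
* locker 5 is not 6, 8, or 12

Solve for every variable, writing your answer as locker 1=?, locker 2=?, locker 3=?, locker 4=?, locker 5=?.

locker 4's domain is down to {10}, so locker 4 = 10. Strike 10 from locker 1, locker 2, locker 3, locker 5.
locker 1's domain is down to {14}, so locker 1 = 14. Remove 14 from locker 2, locker 3, locker 5.
locker 5 has just one choice, so locker 5 = 16. So locker 2, locker 3 can't be 16.
locker 2 has just one choice, so locker 2 = 6.
locker 3 has just one choice, so locker 3 = 12.

locker 1=14, locker 2=6, locker 3=12, locker 4=10, locker 5=16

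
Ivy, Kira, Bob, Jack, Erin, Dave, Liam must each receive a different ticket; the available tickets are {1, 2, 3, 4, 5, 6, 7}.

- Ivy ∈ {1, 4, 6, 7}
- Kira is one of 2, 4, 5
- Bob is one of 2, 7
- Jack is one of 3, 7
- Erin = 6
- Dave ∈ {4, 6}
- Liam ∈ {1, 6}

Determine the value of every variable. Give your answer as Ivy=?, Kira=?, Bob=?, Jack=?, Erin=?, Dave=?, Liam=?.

Ivy=7, Kira=5, Bob=2, Jack=3, Erin=6, Dave=4, Liam=1

Erin has just one choice, so Erin = 6. Eliminate 6 elsewhere: Ivy, Dave, Liam.
That leaves Dave = 4. Strike 4 from Ivy, Kira.
Liam must be 1 (only option left). Strike 1 from Ivy.
That leaves Ivy = 7. So Bob, Jack can't be 7.
Bob's domain is down to {2}, so Bob = 2. So Kira can't be 2.
Jack must be 3 (only option left).
Kira must be 5 (only option left).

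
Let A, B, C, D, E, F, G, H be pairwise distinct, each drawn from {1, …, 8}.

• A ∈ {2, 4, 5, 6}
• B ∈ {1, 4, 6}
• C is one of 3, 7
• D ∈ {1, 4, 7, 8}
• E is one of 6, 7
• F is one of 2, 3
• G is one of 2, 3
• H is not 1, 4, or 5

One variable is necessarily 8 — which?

H

The 8 variables draw from only 8 values {1, 2, 3, 4, 5, 6, 7, 8}, so each is used; only A can be 5, hence A = 5.
F and G between them cover only {2, 3} — a naked pair. Remove those values from C, H.
C has just one choice, so C = 7. So D, E, H can't be 7.
E's domain is down to {6}, so E = 6. Remove 6 from B, H.
So 8 goes to H.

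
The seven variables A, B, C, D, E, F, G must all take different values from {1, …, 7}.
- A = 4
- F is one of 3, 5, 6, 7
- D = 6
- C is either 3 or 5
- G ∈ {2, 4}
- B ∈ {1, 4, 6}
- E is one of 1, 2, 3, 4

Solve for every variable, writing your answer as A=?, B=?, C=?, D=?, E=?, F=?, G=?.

A=4, B=1, C=5, D=6, E=3, F=7, G=2

A has just one choice, so A = 4. So B, E, G can't be 4.
That leaves D = 6. So B, F can't be 6.
G has just one choice, so G = 2. So E can't be 2.
B's domain is down to {1}, so B = 1. Remove 1 from E.
E has just one choice, so E = 3. Eliminate 3 elsewhere: C, F.
C's domain is down to {5}, so C = 5. Eliminate 5 elsewhere: F.
F must be 7 (only option left).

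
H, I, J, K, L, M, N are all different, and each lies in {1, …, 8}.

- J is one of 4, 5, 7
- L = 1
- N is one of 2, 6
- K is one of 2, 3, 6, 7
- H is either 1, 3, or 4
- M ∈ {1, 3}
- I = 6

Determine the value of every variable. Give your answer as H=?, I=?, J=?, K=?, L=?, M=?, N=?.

I's domain is down to {6}, so I = 6. Eliminate 6 elsewhere: K, N.
L's domain is down to {1}, so L = 1. Eliminate 1 elsewhere: H, M.
M has just one choice, so M = 3. Strike 3 from H, K.
N must be 2 (only option left). Eliminate 2 elsewhere: K.
That leaves H = 4. Eliminate 4 elsewhere: J.
K has just one choice, so K = 7. Remove 7 from J.
That leaves J = 5.

H=4, I=6, J=5, K=7, L=1, M=3, N=2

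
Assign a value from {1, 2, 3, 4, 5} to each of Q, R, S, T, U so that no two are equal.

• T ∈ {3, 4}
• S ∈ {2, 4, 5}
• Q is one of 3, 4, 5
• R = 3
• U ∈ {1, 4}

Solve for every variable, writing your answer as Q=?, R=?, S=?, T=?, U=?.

Q=5, R=3, S=2, T=4, U=1

R must be 3 (only option left). Eliminate 3 elsewhere: Q, T.
T's domain is down to {4}, so T = 4. Strike 4 from Q, S, U.
U must be 1 (only option left).
Q's domain is down to {5}, so Q = 5. Eliminate 5 elsewhere: S.
S must be 2 (only option left).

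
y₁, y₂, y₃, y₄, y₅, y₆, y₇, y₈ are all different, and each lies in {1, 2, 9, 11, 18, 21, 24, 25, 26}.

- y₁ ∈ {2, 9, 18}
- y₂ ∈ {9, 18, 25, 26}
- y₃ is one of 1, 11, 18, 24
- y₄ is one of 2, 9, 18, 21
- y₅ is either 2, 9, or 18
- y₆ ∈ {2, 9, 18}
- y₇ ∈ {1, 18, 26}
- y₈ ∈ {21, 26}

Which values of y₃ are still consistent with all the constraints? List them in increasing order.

The 3 variables y₁, y₅, y₆ are confined to {2, 9, 18}, which locks those values in; drop them from y₂, y₃, y₄, y₇.
That leaves y₄ = 21. So y₈ can't be 21.
That leaves y₈ = 26. Strike 26 from y₂, y₇.
y₂ has just one choice, so y₂ = 25.
y₇ has just one choice, so y₇ = 1. Remove 1 from y₃.
No further eliminations apply; y₃ can still be any of 11, 24.

11, 24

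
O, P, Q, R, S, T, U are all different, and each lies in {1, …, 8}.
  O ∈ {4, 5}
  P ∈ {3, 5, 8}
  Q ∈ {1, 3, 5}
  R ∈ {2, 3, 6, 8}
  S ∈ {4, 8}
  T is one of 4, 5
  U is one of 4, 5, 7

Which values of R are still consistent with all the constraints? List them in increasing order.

O and T between them cover only {4, 5} — a naked pair. Remove those values from P, Q, S, U.
S has just one choice, so S = 8. Eliminate 8 elsewhere: P, R.
U has just one choice, so U = 7.
That leaves P = 3. Eliminate 3 elsewhere: Q, R.
Q has just one choice, so Q = 1.
No further eliminations apply; R can still be any of 2, 6.

2, 6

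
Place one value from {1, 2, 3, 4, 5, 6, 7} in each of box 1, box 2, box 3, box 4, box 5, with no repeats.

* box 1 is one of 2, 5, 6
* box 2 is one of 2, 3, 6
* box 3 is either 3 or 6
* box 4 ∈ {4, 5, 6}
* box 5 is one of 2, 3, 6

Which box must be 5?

Among the 5 variables, 4 fits only box 4 (and all 5 values in {2, 3, 4, 5, 6} must be used), so box 4 = 4.
The 4 still-open variables draw from only 4 values {2, 3, 5, 6}, so each is used; only box 1 can be 5, hence box 1 = 5.

box 1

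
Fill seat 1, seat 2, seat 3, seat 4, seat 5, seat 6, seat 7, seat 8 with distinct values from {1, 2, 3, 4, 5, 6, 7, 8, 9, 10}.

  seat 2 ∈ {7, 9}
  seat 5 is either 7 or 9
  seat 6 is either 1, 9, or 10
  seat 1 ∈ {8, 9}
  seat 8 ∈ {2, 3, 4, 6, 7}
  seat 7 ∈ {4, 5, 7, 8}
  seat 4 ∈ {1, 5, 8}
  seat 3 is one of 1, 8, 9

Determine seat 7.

4

seat 2 and seat 5 between them cover only {7, 9} — a naked pair. Remove those values from seat 1, seat 3, seat 6, seat 7, seat 8.
That leaves seat 1 = 8. Strike 8 from seat 3, seat 4, seat 7.
That leaves seat 3 = 1. Remove 1 from seat 4, seat 6.
seat 4 has just one choice, so seat 4 = 5. Strike 5 from seat 7.
So seat 7 = 4.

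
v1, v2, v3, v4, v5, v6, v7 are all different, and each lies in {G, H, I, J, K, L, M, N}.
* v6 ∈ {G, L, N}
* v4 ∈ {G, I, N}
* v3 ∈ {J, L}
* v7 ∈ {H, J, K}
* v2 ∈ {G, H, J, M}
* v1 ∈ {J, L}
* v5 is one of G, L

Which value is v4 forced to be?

v1 and v3 share exactly the 2 values {J, L}; by pigeonhole those values go to them, so strike J, L from v2, v5, v6, v7.
v5's domain is down to {G}, so v5 = G. Remove G from v2, v4, v6.
That leaves v6 = N. Remove N from v4.
So v4 = I.

I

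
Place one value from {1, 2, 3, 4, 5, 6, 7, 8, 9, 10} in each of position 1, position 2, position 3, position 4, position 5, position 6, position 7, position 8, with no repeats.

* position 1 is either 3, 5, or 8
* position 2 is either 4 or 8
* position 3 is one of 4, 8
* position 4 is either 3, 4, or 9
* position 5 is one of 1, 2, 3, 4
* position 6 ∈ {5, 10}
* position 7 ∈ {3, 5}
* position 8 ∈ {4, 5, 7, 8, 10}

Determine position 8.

position 2 and position 3 share exactly the 2 values {4, 8}; by pigeonhole those values go to them, so strike 4, 8 from position 1, position 4, position 5, position 8.
position 1 and position 7 share exactly the 2 values {3, 5}; by pigeonhole those values go to them, so strike 3, 5 from position 4, position 5, position 6, position 8.
That leaves position 4 = 9.
position 6 must be 10 (only option left). Strike 10 from position 8.
So position 8 = 7.

7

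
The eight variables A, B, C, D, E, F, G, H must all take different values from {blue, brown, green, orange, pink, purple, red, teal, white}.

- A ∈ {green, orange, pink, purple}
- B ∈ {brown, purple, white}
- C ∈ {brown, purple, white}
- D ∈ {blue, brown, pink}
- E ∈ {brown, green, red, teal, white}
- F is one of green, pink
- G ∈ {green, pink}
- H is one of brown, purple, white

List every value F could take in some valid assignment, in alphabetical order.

green, pink

F and G between them cover only {green, pink} — a naked pair. Remove those values from A, D, E.
B, C, H share exactly the 3 values {brown, purple, white}; by pigeonhole those values go to them, so strike brown, purple, white from A, D, E.
A must be orange (only option left).
That leaves D = blue.
No further eliminations apply; F can still be any of green, pink.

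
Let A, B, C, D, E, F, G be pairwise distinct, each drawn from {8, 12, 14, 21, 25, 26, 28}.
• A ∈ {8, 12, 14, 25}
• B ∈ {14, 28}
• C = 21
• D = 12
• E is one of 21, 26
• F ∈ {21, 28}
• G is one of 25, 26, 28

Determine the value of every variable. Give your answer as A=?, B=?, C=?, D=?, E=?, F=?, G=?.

C's domain is down to {21}, so C = 21. Remove 21 from E, F.
D has just one choice, so D = 12. So A can't be 12.
E has just one choice, so E = 26. Remove 26 from G.
That leaves F = 28. So B, G can't be 28.
G has just one choice, so G = 25. Strike 25 from A.
That leaves B = 14. Remove 14 from A.
That leaves A = 8.

A=8, B=14, C=21, D=12, E=26, F=28, G=25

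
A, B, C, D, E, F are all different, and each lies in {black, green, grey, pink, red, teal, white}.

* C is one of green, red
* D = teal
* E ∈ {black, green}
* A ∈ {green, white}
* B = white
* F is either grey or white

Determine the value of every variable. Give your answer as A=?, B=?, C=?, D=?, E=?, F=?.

B has just one choice, so B = white. So A, F can't be white.
That leaves D = teal.
F's domain is down to {grey}, so F = grey.
A must be green (only option left). Strike green from C, E.
That leaves C = red.
That leaves E = black.

A=green, B=white, C=red, D=teal, E=black, F=grey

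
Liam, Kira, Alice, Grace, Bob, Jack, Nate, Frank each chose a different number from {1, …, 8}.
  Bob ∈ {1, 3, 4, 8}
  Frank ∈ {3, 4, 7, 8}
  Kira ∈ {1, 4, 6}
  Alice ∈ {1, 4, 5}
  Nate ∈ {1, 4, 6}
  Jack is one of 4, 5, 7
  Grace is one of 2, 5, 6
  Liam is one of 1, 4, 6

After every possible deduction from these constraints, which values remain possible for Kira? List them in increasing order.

1, 4, 6

The 8 variables together cover exactly {1, 2, 3, 4, 5, 6, 7, 8} — 8 values for 8 variables — and 2 appears only in Grace's list, so Grace = 2.
Liam, Kira, Nate between them cover only {1, 4, 6} — a naked triple. Remove those values from Alice, Bob, Jack, Frank.
Alice has just one choice, so Alice = 5. Remove 5 from Jack.
Jack must be 7 (only option left). So Frank can't be 7.
No further eliminations apply; Kira can still be any of 1, 4, 6.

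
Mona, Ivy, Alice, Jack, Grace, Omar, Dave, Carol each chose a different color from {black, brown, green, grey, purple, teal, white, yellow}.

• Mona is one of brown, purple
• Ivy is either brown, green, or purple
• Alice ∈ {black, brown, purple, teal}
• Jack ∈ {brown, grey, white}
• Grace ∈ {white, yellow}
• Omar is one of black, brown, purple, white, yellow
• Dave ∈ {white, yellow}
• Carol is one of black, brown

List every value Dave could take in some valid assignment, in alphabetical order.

white, yellow

The 8 variables draw from only 8 values {black, brown, green, grey, purple, teal, white, yellow}, so each is used; only Ivy can be green, hence Ivy = green.
Among the 7 still-open variables, grey fits only Jack (and all 7 values in {black, brown, grey, purple, teal, white, yellow} must be used), so Jack = grey.
The 6 still-open variables draw from only 6 values {black, brown, purple, teal, white, yellow}, so each is used; only Alice can be teal, hence Alice = teal.
The 2 variables Grace and Dave are confined to {white, yellow}, which locks those values in; drop them from Omar.
No further eliminations apply; Dave can still be any of white, yellow.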